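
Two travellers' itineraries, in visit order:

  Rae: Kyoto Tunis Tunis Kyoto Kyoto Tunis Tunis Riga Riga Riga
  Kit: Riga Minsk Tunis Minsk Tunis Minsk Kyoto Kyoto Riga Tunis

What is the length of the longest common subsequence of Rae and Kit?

5

One common subsequence of length 5: Tunis (Rae #2, Kit #3) → Tunis (Rae #3, Kit #5) → Kyoto (Rae #4, Kit #7) → Kyoto (Rae #5, Kit #8) → Tunis (Rae #7, Kit #10). The LCS DP gives dp[10][10] = 5, so this is optimal.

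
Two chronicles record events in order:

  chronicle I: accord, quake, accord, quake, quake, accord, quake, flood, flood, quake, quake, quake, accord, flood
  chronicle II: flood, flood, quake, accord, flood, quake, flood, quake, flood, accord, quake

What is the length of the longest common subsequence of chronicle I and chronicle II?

6

Match quake [2,3], then accord [3,4], then quake [4,6], then quake [5,8], then accord [6,10], then quake [12,11] — 6 events in the same relative order in both. dp[14][11] = 6 confirms this is the maximum.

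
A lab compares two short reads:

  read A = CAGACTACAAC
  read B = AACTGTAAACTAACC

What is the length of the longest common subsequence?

9

Taking A (read A #2, read B #1), A (read A #4, read B #2), C (read A #5, read B #3), T (read A #6, read B #6), A (read A #7, read B #9), C (read A #8, read B #10), A (read A #9, read B #12), A (read A #10, read B #13), C (read A #11, read B #15) gives a common subsequence of length 9. Since dp[11][15] = 9, nothing longer is possible.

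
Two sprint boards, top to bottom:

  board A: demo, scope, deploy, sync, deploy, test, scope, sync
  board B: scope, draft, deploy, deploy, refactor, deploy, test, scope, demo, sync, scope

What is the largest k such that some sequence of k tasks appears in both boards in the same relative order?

One common subsequence of length 6: scope (board A #2, board B #1) → deploy (board A #3, board B #4) → deploy (board A #5, board B #6) → test (board A #6, board B #7) → scope (board A #7, board B #8) → sync (board A #8, board B #10). The LCS DP gives dp[8][11] = 6, so this is optimal.

6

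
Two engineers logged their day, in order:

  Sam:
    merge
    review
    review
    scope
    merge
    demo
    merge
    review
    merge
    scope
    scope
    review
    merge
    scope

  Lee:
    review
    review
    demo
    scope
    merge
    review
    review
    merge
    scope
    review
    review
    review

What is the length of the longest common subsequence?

Taking review (Sam #2, Lee #1) → review (Sam #3, Lee #2) → scope (Sam #4, Lee #4) → merge (Sam #5, Lee #5) → review (Sam #8, Lee #7) → merge (Sam #9, Lee #8) → scope (Sam #10, Lee #9) → review (Sam #12, Lee #12) gives a common subsequence of length 8. dp[14][12] = 8 confirms this is the maximum.

8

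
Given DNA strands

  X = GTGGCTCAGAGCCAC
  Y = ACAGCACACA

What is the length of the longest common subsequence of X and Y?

7

Let dp[i][j] be the LCS length of the first i bases of X and the first j bases of Y. dp[i][j] = dp[i-1][j-1]+1 when the i-th and j-th bases match, else max(dp[i-1][j], dp[i][j-1]).
    ·  A  C  A  G  C  A  C  A  C  A
 ·  0  0  0  0  0  0  0  0  0  0  0
 G  0  0  0  0  1  1  1  1  1  1  1
 T  0  0  0  0  1  1  1  1  1  1  1
 G  0  0  0  0  1  1  1  1  1  1  1
 G  0  0  0  0  1  1  1  1  1  1  1
 C  0  0  1  1  1  2  2  2  2  2  2
 T  0  0  1  1  1  2  2  2  2  2  2
 C  0  0  1  1  1  2  2  3  3  3  3
 A  0  1  1  2  2  2  3  3  4  4  4
 G  0  1  1  2  3  3  3  3  4  4  4
 A  0  1  1  2  3  3  4  4  4  4  5
 G  0  1  1  2  3  3  4  4  4  4  5
 C  0  1  2  2  3  4  4  5  5  5  5
 C  0  1  2  2  3  4  4  5  5  6  6
 A  0  1  2  3  3  4  5  5  6  6  7
 C  0  1  2  3  3  4  5  6  6  7  7
dp[15][10] = 7. One LCS (by backtracking along matches): CAGACCA.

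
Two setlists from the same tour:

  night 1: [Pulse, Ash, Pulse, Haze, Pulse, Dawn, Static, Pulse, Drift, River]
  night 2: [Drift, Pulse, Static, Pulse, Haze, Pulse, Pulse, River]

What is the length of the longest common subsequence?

6

Pick Pulse (night 1 #1, night 2 #2); then Pulse (night 1 #3, night 2 #4); then Haze (night 1 #4, night 2 #5); then Pulse (night 1 #5, night 2 #6); then Pulse (night 1 #8, night 2 #7); then River (night 1 #10, night 2 #8); all 6 songs appear in both, in order, and the DP table's final entry dp[10][8] is also 6, so no common subsequence is longer.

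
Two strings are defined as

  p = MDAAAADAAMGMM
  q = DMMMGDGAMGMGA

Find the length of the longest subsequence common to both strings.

One common subsequence of length 6: M (p #1, q #4) → D (p #2, q #6) → A (p #9, q #8) → M (p #10, q #9) → G (p #11, q #10) → M (p #12, q #11). dp[13][13] = 6 confirms this is the maximum.

6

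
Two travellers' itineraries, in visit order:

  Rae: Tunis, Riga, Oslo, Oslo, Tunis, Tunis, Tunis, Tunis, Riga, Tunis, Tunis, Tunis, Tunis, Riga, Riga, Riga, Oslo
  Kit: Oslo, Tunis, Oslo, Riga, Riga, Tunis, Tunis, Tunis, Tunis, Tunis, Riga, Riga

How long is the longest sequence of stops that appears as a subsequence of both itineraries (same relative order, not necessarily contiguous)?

Pick Tunis [1,2], Riga [2,5], Tunis [8,6], Tunis [10,7], Tunis [11,8], Tunis [12,9], Tunis [13,10], Riga [15,11], Riga [16,12]; all 9 stops appear in both, in order. The LCS DP gives dp[17][12] = 9, so this is optimal.

9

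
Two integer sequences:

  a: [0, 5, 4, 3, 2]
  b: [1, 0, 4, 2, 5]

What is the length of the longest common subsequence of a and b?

One common subsequence of length 3: 0 (a #1, b #2); then 4 (a #3, b #3); then 2 (a #5, b #4), and the DP table's final entry dp[5][5] is also 3, so no common subsequence is longer.

3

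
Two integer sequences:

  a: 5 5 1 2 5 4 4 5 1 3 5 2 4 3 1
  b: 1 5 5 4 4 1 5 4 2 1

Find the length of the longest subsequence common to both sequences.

Pick 5 (a #2, b #2), then 5 (a #5, b #3), then 4 (a #6, b #4), then 4 (a #7, b #5), then 1 (a #9, b #6), then 5 (a #11, b #7), then 2 (a #12, b #9), then 1 (a #15, b #10); all 8 values appear in both, in order. Since dp[15][10] = 8, nothing longer is possible.

8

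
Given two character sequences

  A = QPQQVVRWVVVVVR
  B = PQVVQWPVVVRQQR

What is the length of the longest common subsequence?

9

Pick P at A[2]=B[1], Q at A[4]=B[2], V at A[5]=B[3], V at A[6]=B[4], W at A[8]=B[6], V at A[9]=B[8], V at A[10]=B[9], V at A[11]=B[10], R at A[14]=B[14]; all 9 characters appear in both, in order, and the DP table's final entry dp[14][14] is also 9, so no common subsequence is longer.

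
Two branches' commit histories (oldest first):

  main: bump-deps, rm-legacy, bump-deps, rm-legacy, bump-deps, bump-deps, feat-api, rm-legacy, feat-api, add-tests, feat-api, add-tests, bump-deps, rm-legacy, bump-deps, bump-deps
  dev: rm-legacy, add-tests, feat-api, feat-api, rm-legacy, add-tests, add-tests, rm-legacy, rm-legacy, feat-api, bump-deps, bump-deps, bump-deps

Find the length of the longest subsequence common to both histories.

Match rm-legacy at main[2]=dev[1]; then feat-api at main[7]=dev[4]; then rm-legacy at main[8]=dev[5]; then add-tests at main[10]=dev[7]; then feat-api at main[11]=dev[10]; then bump-deps at main[13]=dev[11]; then bump-deps at main[15]=dev[12]; then bump-deps at main[16]=dev[13] — 8 commits in the same relative order in both, and the DP table's final entry dp[16][13] is also 8, so no common subsequence is longer.

8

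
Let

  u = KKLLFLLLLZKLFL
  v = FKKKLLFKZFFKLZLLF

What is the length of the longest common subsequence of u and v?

Pick K at u[1]=v[3], then K at u[2]=v[4], then L at u[3]=v[5], then L at u[4]=v[6], then F at u[5]=v[11], then L at u[6]=v[13], then L at u[9]=v[15], then L at u[12]=v[16], then F at u[13]=v[17]; all 9 characters appear in both, in order, and the DP table's final entry dp[14][17] is also 9, so no common subsequence is longer.

9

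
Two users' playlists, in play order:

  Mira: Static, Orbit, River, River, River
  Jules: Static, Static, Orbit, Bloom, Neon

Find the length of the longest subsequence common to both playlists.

2

Taking Static [1,2], then Orbit [2,3] gives a common subsequence of length 2. The LCS DP gives dp[5][5] = 2, so this is optimal.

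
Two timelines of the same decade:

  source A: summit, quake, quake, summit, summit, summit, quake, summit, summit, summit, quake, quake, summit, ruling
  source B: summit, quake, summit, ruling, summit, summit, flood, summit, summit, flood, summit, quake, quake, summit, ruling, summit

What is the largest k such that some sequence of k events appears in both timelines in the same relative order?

Match summit (source A #1, source B #1) → quake (source A #3, source B #2) → summit (source A #4, source B #3) → summit (source A #5, source B #5) → summit (source A #6, source B #6) → summit (source A #8, source B #8) → summit (source A #9, source B #9) → summit (source A #10, source B #11) → quake (source A #11, source B #12) → quake (source A #12, source B #13) → summit (source A #13, source B #14) → ruling (source A #14, source B #15) — 12 events in the same relative order in both, and the DP table's final entry dp[14][16] is also 12, so no common subsequence is longer.

12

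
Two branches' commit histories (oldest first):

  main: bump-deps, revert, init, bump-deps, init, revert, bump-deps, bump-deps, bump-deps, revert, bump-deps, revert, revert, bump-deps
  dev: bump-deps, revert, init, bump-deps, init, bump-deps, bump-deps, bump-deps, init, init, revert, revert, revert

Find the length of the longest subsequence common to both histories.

11

One common subsequence of length 11: bump-deps [1,1], revert [2,2], init [3,3], bump-deps [4,4], init [5,5], bump-deps [7,6], bump-deps [8,7], bump-deps [9,8], revert [10,11], revert [12,12], revert [13,13]. dp[14][13] = 11 confirms this is the maximum.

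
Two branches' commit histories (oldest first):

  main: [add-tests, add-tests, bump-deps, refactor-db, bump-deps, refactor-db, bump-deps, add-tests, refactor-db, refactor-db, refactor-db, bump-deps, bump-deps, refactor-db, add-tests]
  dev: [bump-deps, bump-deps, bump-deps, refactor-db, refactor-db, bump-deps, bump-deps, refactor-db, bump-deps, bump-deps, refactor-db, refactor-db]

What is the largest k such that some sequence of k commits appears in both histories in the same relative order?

9

Pick bump-deps [3,1], then bump-deps [5,2], then bump-deps [7,3], then refactor-db [9,4], then refactor-db [10,5], then refactor-db [11,8], then bump-deps [12,9], then bump-deps [13,10], then refactor-db [14,12]; all 9 commits appear in both, in order. The LCS DP gives dp[15][12] = 9, so this is optimal.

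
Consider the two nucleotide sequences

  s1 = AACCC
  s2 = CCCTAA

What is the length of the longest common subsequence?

Match C at s1[3]=s2[1]; then C at s1[4]=s2[2]; then C at s1[5]=s2[3] — 3 bases in the same relative order in both. Since dp[5][6] = 3, nothing longer is possible.

3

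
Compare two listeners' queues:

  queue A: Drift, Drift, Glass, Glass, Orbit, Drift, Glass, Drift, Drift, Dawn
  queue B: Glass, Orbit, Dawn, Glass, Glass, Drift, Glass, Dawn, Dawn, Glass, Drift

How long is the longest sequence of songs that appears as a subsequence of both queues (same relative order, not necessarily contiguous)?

5

One common subsequence of length 5: Glass [3,4], then Glass [4,5], then Drift [6,6], then Glass [7,10], then Drift [9,11]. Since dp[10][11] = 5, nothing longer is possible.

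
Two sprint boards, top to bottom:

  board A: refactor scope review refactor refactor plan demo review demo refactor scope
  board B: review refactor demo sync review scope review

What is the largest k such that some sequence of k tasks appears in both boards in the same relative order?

5

Match review [3,1], then refactor [5,2], then demo [7,3], then review [8,5], then scope [11,6] — 5 tasks in the same relative order in both. Since dp[11][7] = 5, nothing longer is possible.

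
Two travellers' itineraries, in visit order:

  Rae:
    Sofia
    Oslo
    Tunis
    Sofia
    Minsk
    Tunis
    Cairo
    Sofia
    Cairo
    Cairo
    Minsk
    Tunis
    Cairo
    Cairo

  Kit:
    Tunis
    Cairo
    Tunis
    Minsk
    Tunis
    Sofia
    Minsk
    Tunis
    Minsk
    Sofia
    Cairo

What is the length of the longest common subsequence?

7

One common subsequence of length 7: Tunis [3,3], Minsk [5,4], Tunis [6,5], Sofia [8,6], Minsk [11,7], Tunis [12,8], Cairo [14,11]. dp[14][11] = 7 confirms this is the maximum.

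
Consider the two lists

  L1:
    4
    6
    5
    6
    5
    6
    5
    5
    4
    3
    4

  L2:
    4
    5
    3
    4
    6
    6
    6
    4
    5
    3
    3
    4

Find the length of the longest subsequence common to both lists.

7

One common subsequence of length 7: 4 (L1 #1, L2 #4); then 6 (L1 #2, L2 #5); then 6 (L1 #4, L2 #6); then 6 (L1 #6, L2 #7); then 5 (L1 #7, L2 #9); then 3 (L1 #10, L2 #11); then 4 (L1 #11, L2 #12). The LCS DP gives dp[11][12] = 7, so this is optimal.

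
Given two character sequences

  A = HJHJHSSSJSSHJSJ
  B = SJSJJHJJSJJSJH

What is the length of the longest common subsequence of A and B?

8

Match H at A[1]=B[6] → J at A[2]=B[7] → J at A[4]=B[8] → S at A[8]=B[9] → J at A[9]=B[10] → J at A[13]=B[11] → S at A[14]=B[12] → J at A[15]=B[13] — 8 characters in the same relative order in both, and the DP table's final entry dp[15][14] is also 8, so no common subsequence is longer.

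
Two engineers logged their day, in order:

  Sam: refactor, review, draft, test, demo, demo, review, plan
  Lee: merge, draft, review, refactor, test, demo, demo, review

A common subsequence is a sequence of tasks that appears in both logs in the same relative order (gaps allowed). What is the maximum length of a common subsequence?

5

Pick refactor [1,4] → test [4,5] → demo [5,6] → demo [6,7] → review [7,8]; all 5 tasks appear in both, in order. dp[8][8] = 5 confirms this is the maximum.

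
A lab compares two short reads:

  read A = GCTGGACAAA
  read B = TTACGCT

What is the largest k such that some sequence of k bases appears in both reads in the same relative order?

Taking G (read A #1, read B #5); then C (read A #2, read B #6); then T (read A #3, read B #7) gives a common subsequence of length 3, and the DP table's final entry dp[10][7] is also 3, so no common subsequence is longer.

3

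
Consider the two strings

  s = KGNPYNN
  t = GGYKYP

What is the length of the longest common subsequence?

2

Pick K at s[1]=t[4]; then P at s[4]=t[6]; all 2 characters appear in both, in order, and the DP table's final entry dp[7][6] is also 2, so no common subsequence is longer.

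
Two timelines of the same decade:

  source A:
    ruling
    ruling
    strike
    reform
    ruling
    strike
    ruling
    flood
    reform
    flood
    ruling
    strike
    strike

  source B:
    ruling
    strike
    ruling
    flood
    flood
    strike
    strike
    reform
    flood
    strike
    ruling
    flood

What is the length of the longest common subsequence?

Taking ruling at source A[1]=source B[1], ruling at source A[2]=source B[3], strike at source A[3]=source B[7], reform at source A[4]=source B[8], strike at source A[6]=source B[10], ruling at source A[7]=source B[11], flood at source A[10]=source B[12] gives a common subsequence of length 7, and the DP table's final entry dp[13][12] is also 7, so no common subsequence is longer.

7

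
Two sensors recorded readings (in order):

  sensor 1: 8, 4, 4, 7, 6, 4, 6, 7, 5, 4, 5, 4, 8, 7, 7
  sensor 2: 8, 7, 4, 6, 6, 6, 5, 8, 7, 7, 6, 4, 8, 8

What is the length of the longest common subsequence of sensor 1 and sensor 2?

8

One common subsequence of length 8: 8 (sensor 1 #1, sensor 2 #1) → 4 (sensor 1 #2, sensor 2 #3) → 6 (sensor 1 #5, sensor 2 #5) → 6 (sensor 1 #7, sensor 2 #6) → 5 (sensor 1 #11, sensor 2 #7) → 8 (sensor 1 #13, sensor 2 #8) → 7 (sensor 1 #14, sensor 2 #9) → 7 (sensor 1 #15, sensor 2 #10). The LCS DP gives dp[15][14] = 8, so this is optimal.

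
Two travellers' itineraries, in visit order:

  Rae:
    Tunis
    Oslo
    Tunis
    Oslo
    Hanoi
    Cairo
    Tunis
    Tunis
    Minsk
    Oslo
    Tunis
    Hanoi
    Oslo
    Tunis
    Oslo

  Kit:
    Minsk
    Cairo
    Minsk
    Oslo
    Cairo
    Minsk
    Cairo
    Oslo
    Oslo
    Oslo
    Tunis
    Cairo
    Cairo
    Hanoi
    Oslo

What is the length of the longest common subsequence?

Taking Oslo (Rae #4, Kit #4), then Cairo (Rae #6, Kit #5), then Minsk (Rae #9, Kit #6), then Oslo (Rae #10, Kit #10), then Tunis (Rae #11, Kit #11), then Hanoi (Rae #12, Kit #14), then Oslo (Rae #15, Kit #15) gives a common subsequence of length 7. Since dp[15][15] = 7, nothing longer is possible.

7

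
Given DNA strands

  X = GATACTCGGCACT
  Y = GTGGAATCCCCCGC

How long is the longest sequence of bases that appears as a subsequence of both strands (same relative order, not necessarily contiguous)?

7

One common subsequence of length 7: G at X[1]=Y[4]; then A at X[2]=Y[6]; then T at X[3]=Y[7]; then C at X[5]=Y[11]; then C at X[7]=Y[12]; then G at X[9]=Y[13]; then C at X[12]=Y[14]. dp[13][14] = 7 confirms this is the maximum.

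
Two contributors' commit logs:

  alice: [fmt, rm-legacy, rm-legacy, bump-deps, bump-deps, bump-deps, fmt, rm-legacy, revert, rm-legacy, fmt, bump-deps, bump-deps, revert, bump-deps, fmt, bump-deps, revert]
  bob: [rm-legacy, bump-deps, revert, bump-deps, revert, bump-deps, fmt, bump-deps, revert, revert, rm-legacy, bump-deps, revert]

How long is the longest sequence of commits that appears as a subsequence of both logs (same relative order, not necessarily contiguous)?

Taking rm-legacy (alice #3, bob #1); then bump-deps (alice #4, bob #2); then bump-deps (alice #5, bob #4); then bump-deps (alice #6, bob #6); then fmt (alice #7, bob #7); then revert (alice #9, bob #10); then rm-legacy (alice #10, bob #11); then bump-deps (alice #17, bob #12); then revert (alice #18, bob #13) gives a common subsequence of length 9. Since dp[18][13] = 9, nothing longer is possible.

9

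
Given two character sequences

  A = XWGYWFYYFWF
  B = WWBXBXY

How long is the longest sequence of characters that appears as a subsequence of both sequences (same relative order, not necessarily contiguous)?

3

Let dp[i][j] be the LCS length of the first i characters of A and the first j characters of B. dp[i][j] = dp[i-1][j-1]+1 when the i-th and j-th characters match, else max(dp[i-1][j], dp[i][j-1]).
    ·  W  W  B  X  B  X  Y
 ·  0  0  0  0  0  0  0  0
 X  0  0  0  0  1  1  1  1
 W  0  1  1  1  1  1  1  1
 G  0  1  1  1  1  1  1  1
 Y  0  1  1  1  1  1  1  2
 W  0  1  2  2  2  2  2  2
 F  0  1  2  2  2  2  2  2
 Y  0  1  2  2  2  2  2  3
 Y  0  1  2  2  2  2  2  3
 F  0  1  2  2  2  2  2  3
 W  0  1  2  2  2  2  2  3
 F  0  1  2  2  2  2  2  3
dp[11][7] = 3. One LCS (by backtracking along matches): WWY.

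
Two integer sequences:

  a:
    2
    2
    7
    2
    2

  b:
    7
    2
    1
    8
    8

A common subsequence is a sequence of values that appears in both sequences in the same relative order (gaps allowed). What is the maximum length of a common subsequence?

Let dp[i][j] be the LCS length of the first i values of a and the first j values of b. dp[i][j] = dp[i-1][j-1]+1 when the i-th and j-th values match, else max(dp[i-1][j], dp[i][j-1]).
    ·  7  2  1  8  8
 ·  0  0  0  0  0  0
 2  0  0  1  1  1  1
 2  0  0  1  1  1  1
 7  0  1  1  1  1  1
 2  0  1  2  2  2  2
 2  0  1  2  2  2  2
dp[5][5] = 2. One LCS (by backtracking along matches): 7, 2.

2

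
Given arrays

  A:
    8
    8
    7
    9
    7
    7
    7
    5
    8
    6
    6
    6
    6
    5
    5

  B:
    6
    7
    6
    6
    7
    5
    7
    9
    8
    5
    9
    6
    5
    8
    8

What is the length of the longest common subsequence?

6

Match 7 at A[3]=B[2] → 7 at A[5]=B[5] → 7 at A[6]=B[7] → 5 at A[8]=B[10] → 6 at A[13]=B[12] → 5 at A[14]=B[13] — 6 values in the same relative order in both, and the DP table's final entry dp[15][15] is also 6, so no common subsequence is longer.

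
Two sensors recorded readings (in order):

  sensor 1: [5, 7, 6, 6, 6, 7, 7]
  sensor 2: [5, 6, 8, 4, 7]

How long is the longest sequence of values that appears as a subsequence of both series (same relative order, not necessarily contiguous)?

3

Let dp[i][j] be the LCS length of the first i values of sensor 1 and the first j values of sensor 2. dp[i][j] = dp[i-1][j-1]+1 when the i-th and j-th values match, else max(dp[i-1][j], dp[i][j-1]).
    ·  5  6  8  4  7
 ·  0  0  0  0  0  0
 5  0  1  1  1  1  1
 7  0  1  1  1  1  2
 6  0  1  2  2  2  2
 6  0  1  2  2  2  2
 6  0  1  2  2  2  2
 7  0  1  2  2  2  3
 7  0  1  2  2  2  3
dp[7][5] = 3. One LCS (by backtracking along matches): 5, 6, 7.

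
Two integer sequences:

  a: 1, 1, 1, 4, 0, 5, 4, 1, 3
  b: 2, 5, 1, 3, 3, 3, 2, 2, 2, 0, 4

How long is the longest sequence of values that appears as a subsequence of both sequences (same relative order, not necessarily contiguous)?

3

Let dp[i][j] be the LCS length of the first i values of a and the first j values of b. dp[i][j] = dp[i-1][j-1]+1 when the i-th and j-th values match, else max(dp[i-1][j], dp[i][j-1]).
    ·  2  5  1  3  3  3  2  2  2  0  4
 ·  0  0  0  0  0  0  0  0  0  0  0  0
 1  0  0  0  1  1  1  1  1  1  1  1  1
 1  0  0  0  1  1  1  1  1  1  1  1  1
 1  0  0  0  1  1  1  1  1  1  1  1  1
 4  0  0  0  1  1  1  1  1  1  1  1  2
 0  0  0  0  1  1  1  1  1  1  1  2  2
 5  0  0  1  1  1  1  1  1  1  1  2  2
 4  0  0  1  1  1  1  1  1  1  1  2  3
 1  0  0  1  2  2  2  2  2  2  2  2  3
 3  0  0  1  2  3  3  3  3  3  3  3  3
dp[9][11] = 3. One LCS (by backtracking along matches): 1, 0, 4.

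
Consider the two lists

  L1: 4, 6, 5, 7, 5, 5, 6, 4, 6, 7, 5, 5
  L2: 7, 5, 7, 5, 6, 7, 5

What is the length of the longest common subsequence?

Match 5 at L1[3]=L2[2] → 7 at L1[4]=L2[3] → 5 at L1[6]=L2[4] → 6 at L1[9]=L2[5] → 7 at L1[10]=L2[6] → 5 at L1[12]=L2[7] — 6 values in the same relative order in both. The LCS DP gives dp[12][7] = 6, so this is optimal.

6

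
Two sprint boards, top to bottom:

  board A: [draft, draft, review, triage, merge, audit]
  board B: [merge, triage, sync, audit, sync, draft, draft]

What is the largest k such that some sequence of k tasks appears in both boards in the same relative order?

2

Match draft at board A[1]=board B[6], draft at board A[2]=board B[7] — 2 tasks in the same relative order in both. The LCS DP gives dp[6][7] = 2, so this is optimal.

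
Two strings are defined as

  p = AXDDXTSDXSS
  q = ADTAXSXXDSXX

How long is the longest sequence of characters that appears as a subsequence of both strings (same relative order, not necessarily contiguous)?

6

One common subsequence of length 6: A (p #1, q #1) → D (p #3, q #2) → X (p #5, q #5) → S (p #7, q #6) → D (p #8, q #9) → X (p #9, q #12), and the DP table's final entry dp[11][12] is also 6, so no common subsequence is longer.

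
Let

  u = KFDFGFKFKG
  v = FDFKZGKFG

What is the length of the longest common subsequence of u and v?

7

Let dp[i][j] be the LCS length of the first i characters of u and the first j characters of v. dp[i][j] = dp[i-1][j-1]+1 when the i-th and j-th characters match, else max(dp[i-1][j], dp[i][j-1]).
    ·  F  D  F  K  Z  G  K  F  G
 ·  0  0  0  0  0  0  0  0  0  0
 K  0  0  0  0  1  1  1  1  1  1
 F  0  1  1  1  1  1  1  1  2  2
 D  0  1  2  2  2  2  2  2  2  2
 F  0  1  2  3  3  3  3  3  3  3
 G  0  1  2  3  3  3  4  4  4  4
 F  0  1  2  3  3  3  4  4  5  5
 K  0  1  2  3  4  4  4  5  5  5
 F  0  1  2  3  4  4  4  5  6  6
 K  0  1  2  3  4  4  4  5  6  6
 G  0  1  2  3  4  4  5  5  6  7
dp[10][9] = 7. One LCS (by backtracking along matches): FDFGKFG.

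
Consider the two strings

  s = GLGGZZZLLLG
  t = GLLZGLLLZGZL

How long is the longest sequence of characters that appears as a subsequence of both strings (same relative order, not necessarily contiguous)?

Pick G (s #1, t #1) → L (s #2, t #3) → G (s #4, t #5) → L (s #8, t #6) → L (s #9, t #7) → L (s #10, t #8) → G (s #11, t #10); all 7 characters appear in both, in order. dp[11][12] = 7 confirms this is the maximum.

7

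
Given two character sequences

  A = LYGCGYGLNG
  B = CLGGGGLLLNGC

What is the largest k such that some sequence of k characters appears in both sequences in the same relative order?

Pick L at A[1]=B[2] → G at A[3]=B[4] → G at A[5]=B[5] → G at A[7]=B[6] → L at A[8]=B[9] → N at A[9]=B[10] → G at A[10]=B[11]; all 7 characters appear in both, in order. Since dp[10][12] = 7, nothing longer is possible.

7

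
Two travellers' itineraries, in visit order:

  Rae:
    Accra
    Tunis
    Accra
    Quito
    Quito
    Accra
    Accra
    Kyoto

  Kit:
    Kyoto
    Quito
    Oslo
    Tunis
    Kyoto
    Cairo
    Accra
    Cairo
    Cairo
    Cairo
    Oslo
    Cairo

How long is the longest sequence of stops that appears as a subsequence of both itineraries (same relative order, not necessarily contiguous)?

Taking Tunis at Rae[2]=Kit[4]; then Accra at Rae[3]=Kit[7] gives a common subsequence of length 2. dp[8][12] = 2 confirms this is the maximum.

2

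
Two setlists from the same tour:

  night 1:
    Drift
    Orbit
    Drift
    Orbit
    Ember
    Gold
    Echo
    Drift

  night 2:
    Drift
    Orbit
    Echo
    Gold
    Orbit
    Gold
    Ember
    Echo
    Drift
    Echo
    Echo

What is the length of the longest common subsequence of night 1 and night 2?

6

Pick Drift at night 1[1]=night 2[1] → Orbit at night 1[2]=night 2[2] → Orbit at night 1[4]=night 2[5] → Ember at night 1[5]=night 2[7] → Echo at night 1[7]=night 2[8] → Drift at night 1[8]=night 2[9]; all 6 songs appear in both, in order. Since dp[8][11] = 6, nothing longer is possible.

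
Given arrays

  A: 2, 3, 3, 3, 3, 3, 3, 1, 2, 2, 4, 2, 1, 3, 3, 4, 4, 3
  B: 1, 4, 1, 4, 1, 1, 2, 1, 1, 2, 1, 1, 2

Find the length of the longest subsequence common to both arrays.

4

One common subsequence of length 4: 2 at A[1]=B[7]; then 1 at A[8]=B[9]; then 2 at A[9]=B[10]; then 2 at A[12]=B[13], and the DP table's final entry dp[18][13] is also 4, so no common subsequence is longer.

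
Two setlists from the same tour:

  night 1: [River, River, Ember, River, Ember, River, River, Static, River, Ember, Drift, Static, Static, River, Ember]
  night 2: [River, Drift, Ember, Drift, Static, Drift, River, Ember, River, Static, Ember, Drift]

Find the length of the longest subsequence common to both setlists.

Taking River [1,1] → Ember [3,3] → River [4,7] → Ember [5,8] → River [7,9] → Static [8,10] → Ember [10,11] → Drift [11,12] gives a common subsequence of length 8, and the DP table's final entry dp[15][12] is also 8, so no common subsequence is longer.

8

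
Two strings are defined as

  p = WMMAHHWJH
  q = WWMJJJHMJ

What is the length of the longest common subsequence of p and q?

Let dp[i][j] be the LCS length of the first i characters of p and the first j characters of q. dp[i][j] = dp[i-1][j-1]+1 when the i-th and j-th characters match, else max(dp[i-1][j], dp[i][j-1]).
    ·  W  W  M  J  J  J  H  M  J
 ·  0  0  0  0  0  0  0  0  0  0
 W  0  1  1  1  1  1  1  1  1  1
 M  0  1  1  2  2  2  2  2  2  2
 M  0  1  1  2  2  2  2  2  3  3
 A  0  1  1  2  2  2  2  2  3  3
 H  0  1  1  2  2  2  2  3  3  3
 H  0  1  1  2  2  2  2  3  3  3
 W  0  1  2  2  2  2  2  3  3  3
 J  0  1  2  2  3  3  3  3  3  4
 H  0  1  2  2  3  3  3  4  4  4
dp[9][9] = 4. One LCS (by backtracking along matches): WMMJ.

4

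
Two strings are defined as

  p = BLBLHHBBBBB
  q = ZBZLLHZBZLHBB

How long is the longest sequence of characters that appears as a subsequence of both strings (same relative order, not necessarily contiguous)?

7

Let dp[i][j] be the LCS length of the first i characters of p and the first j characters of q. dp[i][j] = dp[i-1][j-1]+1 when the i-th and j-th characters match, else max(dp[i-1][j], dp[i][j-1]).
    ·  Z  B  Z  L  L  H  Z  B  Z  L  H  B  B
 ·  0  0  0  0  0  0  0  0  0  0  0  0  0  0
 B  0  0  1  1  1  1  1  1  1  1  1  1  1  1
 L  0  0  1  1  2  2  2  2  2  2  2  2  2  2
 B  0  0  1  1  2  2  2  2  3  3  3  3  3  3
 L  0  0  1  1  2  3  3  3  3  3  4  4  4  4
 H  0  0  1  1  2  3  4  4  4  4  4  5  5  5
 H  0  0  1  1  2  3  4  4  4  4  4  5  5  5
 B  0  0  1  1  2  3  4  4  5  5  5  5  6  6
 B  0  0  1  1  2  3  4  4  5  5  5  5  6  7
 B  0  0  1  1  2  3  4  4  5  5  5  5  6  7
 B  0  0  1  1  2  3  4  4  5  5  5  5  6  7
 B  0  0  1  1  2  3  4  4  5  5  5  5  6  7
dp[11][13] = 7. One LCS (by backtracking along matches): BLBLHBB.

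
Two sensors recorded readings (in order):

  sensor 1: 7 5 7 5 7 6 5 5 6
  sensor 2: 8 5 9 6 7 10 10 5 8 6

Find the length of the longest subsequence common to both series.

Match 5 [2,2] → 7 [3,5] → 5 [4,8] → 6 [9,10] — 4 values in the same relative order in both. The LCS DP gives dp[9][10] = 4, so this is optimal.

4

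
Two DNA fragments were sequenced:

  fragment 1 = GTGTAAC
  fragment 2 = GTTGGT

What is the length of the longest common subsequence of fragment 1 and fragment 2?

Let dp[i][j] be the LCS length of the first i bases of fragment 1 and the first j bases of fragment 2. dp[i][j] = dp[i-1][j-1]+1 when the i-th and j-th bases match, else max(dp[i-1][j], dp[i][j-1]).
    ·  G  T  T  G  G  T
 ·  0  0  0  0  0  0  0
 G  0  1  1  1  1  1  1
 T  0  1  2  2  2  2  2
 G  0  1  2  2  3  3  3
 T  0  1  2  3  3  3  4
 A  0  1  2  3  3  3  4
 A  0  1  2  3  3  3  4
 C  0  1  2  3  3  3  4
dp[7][6] = 4. One LCS (by backtracking along matches): GTGT.

4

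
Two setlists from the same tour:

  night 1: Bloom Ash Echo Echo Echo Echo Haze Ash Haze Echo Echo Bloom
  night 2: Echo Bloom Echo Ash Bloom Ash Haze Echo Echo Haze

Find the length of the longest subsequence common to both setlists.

Taking Bloom (night 1 #1, night 2 #2), then Ash (night 1 #2, night 2 #4), then Ash (night 1 #8, night 2 #6), then Haze (night 1 #9, night 2 #7), then Echo (night 1 #10, night 2 #8), then Echo (night 1 #11, night 2 #9) gives a common subsequence of length 6, and the DP table's final entry dp[12][10] is also 6, so no common subsequence is longer.

6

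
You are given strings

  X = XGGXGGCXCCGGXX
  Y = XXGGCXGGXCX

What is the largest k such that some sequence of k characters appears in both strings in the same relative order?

10

Taking X [1,1], then X [4,2], then G [5,3], then G [6,4], then C [7,5], then X [8,6], then G [11,7], then G [12,8], then X [13,9], then X [14,11] gives a common subsequence of length 10. dp[14][11] = 10 confirms this is the maximum.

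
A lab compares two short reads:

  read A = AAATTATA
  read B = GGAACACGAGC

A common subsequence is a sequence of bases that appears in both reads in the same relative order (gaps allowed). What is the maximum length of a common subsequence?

4

Let dp[i][j] be the LCS length of the first i bases of read A and the first j bases of read B. dp[i][j] = dp[i-1][j-1]+1 when the i-th and j-th bases match, else max(dp[i-1][j], dp[i][j-1]).
    ·  G  G  A  A  C  A  C  G  A  G  C
 ·  0  0  0  0  0  0  0  0  0  0  0  0
 A  0  0  0  1  1  1  1  1  1  1  1  1
 A  0  0  0  1  2  2  2  2  2  2  2  2
 A  0  0  0  1  2  2  3  3  3  3  3  3
 T  0  0  0  1  2  2  3  3  3  3  3  3
 T  0  0  0  1  2  2  3  3  3  3  3  3
 A  0  0  0  1  2  2  3  3  3  4  4  4
 T  0  0  0  1  2  2  3  3  3  4  4  4
 A  0  0  0  1  2  2  3  3  3  4  4  4
dp[8][11] = 4. One LCS (by backtracking along matches): AAAA.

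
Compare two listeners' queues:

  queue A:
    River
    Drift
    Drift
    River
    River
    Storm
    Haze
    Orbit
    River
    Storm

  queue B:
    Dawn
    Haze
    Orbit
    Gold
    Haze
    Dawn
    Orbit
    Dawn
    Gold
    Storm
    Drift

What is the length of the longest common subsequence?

Pick Haze [7,5], Orbit [8,7], Storm [10,10]; all 3 songs appear in both, in order. The LCS DP gives dp[10][11] = 3, so this is optimal.

3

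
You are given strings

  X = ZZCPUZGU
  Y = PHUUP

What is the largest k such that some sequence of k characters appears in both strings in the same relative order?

3

Let dp[i][j] be the LCS length of the first i characters of X and the first j characters of Y. dp[i][j] = dp[i-1][j-1]+1 when the i-th and j-th characters match, else max(dp[i-1][j], dp[i][j-1]).
    ·  P  H  U  U  P
 ·  0  0  0  0  0  0
 Z  0  0  0  0  0  0
 Z  0  0  0  0  0  0
 C  0  0  0  0  0  0
 P  0  1  1  1  1  1
 U  0  1  1  2  2  2
 Z  0  1  1  2  2  2
 G  0  1  1  2  2  2
 U  0  1  1  2  3  3
dp[8][5] = 3. One LCS (by backtracking along matches): PUU.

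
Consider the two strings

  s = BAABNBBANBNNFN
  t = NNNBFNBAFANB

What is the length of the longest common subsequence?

6

Taking B (s #1, t #4), N (s #5, t #6), B (s #6, t #7), A (s #8, t #10), N (s #9, t #11), B (s #10, t #12) gives a common subsequence of length 6. Since dp[14][12] = 6, nothing longer is possible.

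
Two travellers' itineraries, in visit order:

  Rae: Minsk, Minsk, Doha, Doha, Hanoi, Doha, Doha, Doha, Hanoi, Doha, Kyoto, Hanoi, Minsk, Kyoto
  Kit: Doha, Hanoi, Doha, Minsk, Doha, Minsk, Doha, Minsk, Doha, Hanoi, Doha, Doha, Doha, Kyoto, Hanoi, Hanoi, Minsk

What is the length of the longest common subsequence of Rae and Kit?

Match Minsk at Rae[1]=Kit[4] → Minsk at Rae[2]=Kit[6] → Doha at Rae[3]=Kit[7] → Doha at Rae[4]=Kit[9] → Hanoi at Rae[5]=Kit[10] → Doha at Rae[6]=Kit[11] → Doha at Rae[7]=Kit[12] → Doha at Rae[8]=Kit[13] → Hanoi at Rae[9]=Kit[15] → Hanoi at Rae[12]=Kit[16] → Minsk at Rae[13]=Kit[17] — 11 stops in the same relative order in both. dp[14][17] = 11 confirms this is the maximum.

11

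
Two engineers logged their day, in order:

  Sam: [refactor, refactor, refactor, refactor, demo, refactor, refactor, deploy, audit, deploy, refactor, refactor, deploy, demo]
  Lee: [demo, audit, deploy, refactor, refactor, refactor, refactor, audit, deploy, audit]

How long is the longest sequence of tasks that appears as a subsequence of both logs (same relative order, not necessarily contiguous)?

Pick refactor (Sam #1, Lee #4), then refactor (Sam #2, Lee #5), then refactor (Sam #3, Lee #6), then refactor (Sam #4, Lee #7), then deploy (Sam #8, Lee #9), then audit (Sam #9, Lee #10); all 6 tasks appear in both, in order. dp[14][10] = 6 confirms this is the maximum.

6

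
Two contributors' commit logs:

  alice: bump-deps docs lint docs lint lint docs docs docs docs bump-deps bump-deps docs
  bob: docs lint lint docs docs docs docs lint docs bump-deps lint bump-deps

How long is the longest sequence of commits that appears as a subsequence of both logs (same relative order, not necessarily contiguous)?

9

Match docs (alice #2, bob #1), lint (alice #3, bob #3), docs (alice #4, bob #4), docs (alice #7, bob #5), docs (alice #8, bob #6), docs (alice #9, bob #7), docs (alice #10, bob #9), bump-deps (alice #11, bob #10), bump-deps (alice #12, bob #12) — 9 commits in the same relative order in both. Since dp[13][12] = 9, nothing longer is possible.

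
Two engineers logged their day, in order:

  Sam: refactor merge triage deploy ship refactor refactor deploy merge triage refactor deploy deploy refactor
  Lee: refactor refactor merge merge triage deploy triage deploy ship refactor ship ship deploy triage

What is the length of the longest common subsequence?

Taking refactor (Sam #1, Lee #2), then merge (Sam #2, Lee #4), then triage (Sam #3, Lee #7), then deploy (Sam #4, Lee #8), then ship (Sam #5, Lee #9), then refactor (Sam #6, Lee #10), then deploy (Sam #8, Lee #13), then triage (Sam #10, Lee #14) gives a common subsequence of length 8. dp[14][14] = 8 confirms this is the maximum.

8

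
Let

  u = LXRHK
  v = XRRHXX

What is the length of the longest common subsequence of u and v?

3

Taking X (u #2, v #1), then R (u #3, v #3), then H (u #4, v #4) gives a common subsequence of length 3. The LCS DP gives dp[5][6] = 3, so this is optimal.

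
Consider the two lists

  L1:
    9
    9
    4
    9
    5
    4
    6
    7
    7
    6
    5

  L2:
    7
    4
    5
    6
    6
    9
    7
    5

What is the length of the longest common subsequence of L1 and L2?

Match 4 at L1[3]=L2[2] → 5 at L1[5]=L2[3] → 6 at L1[7]=L2[5] → 7 at L1[9]=L2[7] → 5 at L1[11]=L2[8] — 5 values in the same relative order in both. Since dp[11][8] = 5, nothing longer is possible.

5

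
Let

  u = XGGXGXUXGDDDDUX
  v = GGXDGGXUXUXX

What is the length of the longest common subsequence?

Taking G [2,1] → G [3,2] → X [4,3] → G [5,6] → X [6,7] → U [7,8] → X [8,9] → U [14,10] → X [15,12] gives a common subsequence of length 9, and the DP table's final entry dp[15][12] is also 9, so no common subsequence is longer.

9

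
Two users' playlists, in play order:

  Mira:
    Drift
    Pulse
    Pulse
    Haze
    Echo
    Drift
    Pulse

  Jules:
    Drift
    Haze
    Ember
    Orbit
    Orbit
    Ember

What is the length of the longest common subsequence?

Pick Drift (Mira #1, Jules #1); then Haze (Mira #4, Jules #2); all 2 songs appear in both, in order. dp[7][6] = 2 confirms this is the maximum.

2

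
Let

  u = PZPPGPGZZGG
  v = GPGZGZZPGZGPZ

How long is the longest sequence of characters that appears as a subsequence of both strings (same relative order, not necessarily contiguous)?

Pick P at u[1]=v[2] → Z at u[2]=v[4] → G at u[5]=v[5] → P at u[6]=v[8] → G at u[7]=v[9] → Z at u[8]=v[10] → Z at u[9]=v[13]; all 7 characters appear in both, in order. dp[11][13] = 7 confirms this is the maximum.

7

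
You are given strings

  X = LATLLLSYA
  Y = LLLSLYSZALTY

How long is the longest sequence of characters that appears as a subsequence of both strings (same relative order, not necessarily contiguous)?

6

Let dp[i][j] be the LCS length of the first i characters of X and the first j characters of Y. dp[i][j] = dp[i-1][j-1]+1 when the i-th and j-th characters match, else max(dp[i-1][j], dp[i][j-1]).
    ·  L  L  L  S  L  Y  S  Z  A  L  T  Y
 ·  0  0  0  0  0  0  0  0  0  0  0  0  0
 L  0  1  1  1  1  1  1  1  1  1  1  1  1
 A  0  1  1  1  1  1  1  1  1  2  2  2  2
 T  0  1  1  1  1  1  1  1  1  2  2  3  3
 L  0  1  2  2  2  2  2  2  2  2  3  3  3
 L  0  1  2  3  3  3  3  3  3  3  3  3  3
 L  0  1  2  3  3  4  4  4  4  4  4  4  4
 S  0  1  2  3  4  4  4  5  5  5  5  5  5
 Y  0  1  2  3  4  4  5  5  5  5  5  5  6
 A  0  1  2  3  4  4  5  5  5  6  6  6  6
dp[9][12] = 6. One LCS (by backtracking along matches): LLLLSY.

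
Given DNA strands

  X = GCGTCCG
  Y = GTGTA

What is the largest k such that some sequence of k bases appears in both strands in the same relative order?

Taking G at X[1]=Y[1] → G at X[3]=Y[3] → T at X[4]=Y[4] gives a common subsequence of length 3, and the DP table's final entry dp[7][5] is also 3, so no common subsequence is longer.

3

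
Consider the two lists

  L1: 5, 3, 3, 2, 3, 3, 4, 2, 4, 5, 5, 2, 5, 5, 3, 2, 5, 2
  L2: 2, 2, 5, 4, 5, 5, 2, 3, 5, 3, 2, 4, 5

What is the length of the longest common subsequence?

10

Match 2 at L1[4]=L2[1]; then 2 at L1[8]=L2[2]; then 4 at L1[9]=L2[4]; then 5 at L1[10]=L2[5]; then 5 at L1[11]=L2[6]; then 2 at L1[12]=L2[7]; then 5 at L1[14]=L2[9]; then 3 at L1[15]=L2[10]; then 2 at L1[16]=L2[11]; then 5 at L1[17]=L2[13] — 10 values in the same relative order in both. Since dp[18][13] = 10, nothing longer is possible.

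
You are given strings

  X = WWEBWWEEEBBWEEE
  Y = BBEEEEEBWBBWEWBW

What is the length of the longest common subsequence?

8

Taking E [3,4], E [7,5], E [8,6], E [9,7], B [10,10], B [11,11], W [12,12], E [13,13] gives a common subsequence of length 8. Since dp[15][16] = 8, nothing longer is possible.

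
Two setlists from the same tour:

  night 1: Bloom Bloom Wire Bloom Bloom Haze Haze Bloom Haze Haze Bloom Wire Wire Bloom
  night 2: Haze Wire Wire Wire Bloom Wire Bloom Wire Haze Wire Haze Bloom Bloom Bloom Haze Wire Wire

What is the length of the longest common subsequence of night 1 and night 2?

Taking Bloom at night 1[1]=night 2[5]; then Bloom at night 1[2]=night 2[7]; then Wire at night 1[3]=night 2[10]; then Bloom at night 1[4]=night 2[12]; then Bloom at night 1[5]=night 2[13]; then Bloom at night 1[8]=night 2[14]; then Haze at night 1[10]=night 2[15]; then Wire at night 1[12]=night 2[16]; then Wire at night 1[13]=night 2[17] gives a common subsequence of length 9. Since dp[14][17] = 9, nothing longer is possible.

9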